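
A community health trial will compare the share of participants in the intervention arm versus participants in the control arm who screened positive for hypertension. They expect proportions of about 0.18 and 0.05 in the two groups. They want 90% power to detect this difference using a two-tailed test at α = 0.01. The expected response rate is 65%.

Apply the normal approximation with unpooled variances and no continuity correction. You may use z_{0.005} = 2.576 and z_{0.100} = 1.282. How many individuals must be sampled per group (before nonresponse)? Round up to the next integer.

n = (z_{α/2} + z_β)² · [p₁(1−p₁) + p₂(1−p₂)] / (p₁ − p₂)²
  = (2.576 + 1.282)² · (0.18·0.82 + 0.05·0.95) / (0.13)²
  = (3.858)² · (0.1476 + 0.0475) / 0.0169
  = 14.8842 · 0.1951 / 0.0169
  = 171.83
Adjust for 65% response: 171.83 / 0.65 = 264.35.
Round up → n = 265 per group.

n = 265 per group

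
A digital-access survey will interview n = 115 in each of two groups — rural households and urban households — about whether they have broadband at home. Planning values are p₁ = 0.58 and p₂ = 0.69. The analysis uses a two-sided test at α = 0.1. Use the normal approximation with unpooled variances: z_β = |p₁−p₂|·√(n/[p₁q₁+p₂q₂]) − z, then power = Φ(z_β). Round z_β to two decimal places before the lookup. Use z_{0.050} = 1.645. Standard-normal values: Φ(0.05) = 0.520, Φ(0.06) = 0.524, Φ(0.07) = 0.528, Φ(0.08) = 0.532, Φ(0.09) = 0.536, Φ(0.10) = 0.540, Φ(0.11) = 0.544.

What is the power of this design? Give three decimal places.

Power ≈ 0.540

z_β = |p₁−p₂|·√(n/[p₁q₁+p₂q₂]) − z_{α/2}
    = 0.11 · √(115/0.4575) − 1.645
    = 0.11 · 15.8545 − 1.645
    = 1.7440 − 1.645 = 0.0990 → 0.10
Power = Φ(0.10) = 0.540.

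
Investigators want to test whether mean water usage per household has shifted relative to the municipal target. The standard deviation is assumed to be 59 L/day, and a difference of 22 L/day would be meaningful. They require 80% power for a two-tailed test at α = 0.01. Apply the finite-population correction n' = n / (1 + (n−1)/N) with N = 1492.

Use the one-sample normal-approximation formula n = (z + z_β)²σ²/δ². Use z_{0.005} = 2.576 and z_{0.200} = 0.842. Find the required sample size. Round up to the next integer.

n = (z_{α/2} + z_β)² · σ² / δ²
  = (2.576 + 0.842)² · 59² / 22²
  = 11.6827 · 3481 / 484
  = 84.02
Finite-population correction (N = 1492): 84.02 / (1 + (84.02 − 1)/1492) = 79.59.
Round up → n = 80.

n = 80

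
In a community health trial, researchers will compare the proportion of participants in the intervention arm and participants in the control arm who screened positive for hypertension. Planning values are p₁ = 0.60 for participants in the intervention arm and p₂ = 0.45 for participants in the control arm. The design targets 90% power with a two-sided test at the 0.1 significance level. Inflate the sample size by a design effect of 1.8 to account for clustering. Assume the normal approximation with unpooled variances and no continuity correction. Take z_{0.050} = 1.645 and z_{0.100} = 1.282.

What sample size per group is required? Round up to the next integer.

n = 335 per group

n = (z_{α/2} + z_β)² · [p₁(1−p₁) + p₂(1−p₂)] / (p₁ − p₂)²
  = (1.645 + 1.282)² · (0.60·0.40 + 0.45·0.55) / (0.15)²
  = (2.927)² · (0.2400 + 0.2475) / 0.0225
  = 8.5673 · 0.4875 / 0.0225
  = 185.63
Design effect: 1.8 × 185.63 = 334.13.
Round up → n = 335 per group.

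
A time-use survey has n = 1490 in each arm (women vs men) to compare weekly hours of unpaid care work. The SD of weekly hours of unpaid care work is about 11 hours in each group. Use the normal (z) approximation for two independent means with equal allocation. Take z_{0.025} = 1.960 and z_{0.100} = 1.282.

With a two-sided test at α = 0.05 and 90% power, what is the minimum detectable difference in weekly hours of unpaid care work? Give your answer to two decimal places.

Minimum detectable difference ≈ 1.31 hours

δ = (z_{α/2} + z_β) · √((σ₁²+σ₂²)/n)
  = (1.960 + 1.282) · √(242/1490)
  = 3.242 · √0.16242
  = 3.242 · 0.4030
  = 1.3066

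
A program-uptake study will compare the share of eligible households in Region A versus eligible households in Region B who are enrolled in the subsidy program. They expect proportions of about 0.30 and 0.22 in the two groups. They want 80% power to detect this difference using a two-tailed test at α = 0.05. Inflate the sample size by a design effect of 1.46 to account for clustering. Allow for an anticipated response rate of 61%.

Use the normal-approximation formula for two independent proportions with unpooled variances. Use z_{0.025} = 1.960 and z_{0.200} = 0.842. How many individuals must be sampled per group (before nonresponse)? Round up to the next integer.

n = 1121 per group

n = (z_{α/2} + z_β)² · [p₁(1−p₁) + p₂(1−p₂)] / (p₁ − p₂)²
  = (1.960 + 0.842)² · (0.30·0.70 + 0.22·0.78) / (0.08)²
  = (2.802)² · (0.2100 + 0.1716) / 0.0064
  = 7.8512 · 0.3816 / 0.0064
  = 468.13
Design effect: 1.46 × 468.13 = 683.47.
Adjust for 61% response: 683.47 / 0.61 = 1120.44.
Round up → n = 1121 per group.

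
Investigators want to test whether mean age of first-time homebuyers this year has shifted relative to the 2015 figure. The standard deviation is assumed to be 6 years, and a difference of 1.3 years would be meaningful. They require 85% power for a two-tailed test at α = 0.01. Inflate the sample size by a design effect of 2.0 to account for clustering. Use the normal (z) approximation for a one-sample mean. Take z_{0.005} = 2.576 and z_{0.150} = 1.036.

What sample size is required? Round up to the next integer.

n = 556

n = (z_{α/2} + z_β)² · σ² / δ²
  = (2.576 + 1.036)² · 6² / 1.3²
  = 13.0465 · 36 / 1.69
  = 277.91
Design effect: 2.0 × 277.91 = 555.83.
Round up → n = 556.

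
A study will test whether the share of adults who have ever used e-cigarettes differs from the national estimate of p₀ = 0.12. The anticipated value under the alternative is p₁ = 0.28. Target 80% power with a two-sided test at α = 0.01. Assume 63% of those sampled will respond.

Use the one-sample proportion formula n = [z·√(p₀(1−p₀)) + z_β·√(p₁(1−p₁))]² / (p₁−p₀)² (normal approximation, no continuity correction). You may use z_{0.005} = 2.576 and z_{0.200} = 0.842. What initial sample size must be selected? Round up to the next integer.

n = [z_{α/2}·√(p₀q₀) + z_β·√(p₁q₁)]² / (p₁ − p₀)²
  = [2.576·√(0.12·0.88) + 0.842·√(0.28·0.72)]² / (0.16)²
  = [2.576·0.3250 + 0.842·0.4490]² / 0.0256
  = [1.2152]² / 0.0256
  = 57.68
Adjust for 63% response: 57.68 / 0.63 = 91.56.
Round up → n = 92.

n = 92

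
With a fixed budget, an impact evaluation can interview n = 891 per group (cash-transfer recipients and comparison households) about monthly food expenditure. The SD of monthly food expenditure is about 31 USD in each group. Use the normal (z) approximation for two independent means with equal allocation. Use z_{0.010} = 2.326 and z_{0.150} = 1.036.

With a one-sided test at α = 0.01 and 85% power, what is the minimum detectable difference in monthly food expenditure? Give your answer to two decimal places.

Minimum detectable difference ≈ 4.94 USD

δ = (z_α + z_β) · √((σ₁²+σ₂²)/n)
  = (2.326 + 1.036) · √(1922/891)
  = 3.362 · √2.1571
  = 3.362 · 1.4687
  = 4.9378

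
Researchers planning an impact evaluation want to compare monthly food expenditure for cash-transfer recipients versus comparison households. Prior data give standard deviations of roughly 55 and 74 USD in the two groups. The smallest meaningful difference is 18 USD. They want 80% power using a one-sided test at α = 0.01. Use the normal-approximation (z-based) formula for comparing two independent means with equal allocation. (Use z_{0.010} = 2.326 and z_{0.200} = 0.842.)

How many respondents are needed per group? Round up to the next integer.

n = 264 per group

n = (z_α + z_β)² · (σ₁² + σ₂²) / δ²
  = (2.326 + 0.842)² · (55² + 74² = 8501) / 18²
  = 10.0362 · 8501 / 324
  = 263.33
Round up → n = 264 per group.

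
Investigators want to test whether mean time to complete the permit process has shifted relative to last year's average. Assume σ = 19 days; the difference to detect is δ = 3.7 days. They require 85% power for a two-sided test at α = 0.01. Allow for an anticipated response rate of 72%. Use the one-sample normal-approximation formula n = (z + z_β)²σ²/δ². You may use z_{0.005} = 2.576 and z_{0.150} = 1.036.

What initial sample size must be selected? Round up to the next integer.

n = 478

n = (z_{α/2} + z_β)² · σ² / δ²
  = (2.576 + 1.036)² · 19² / 3.7²
  = 13.0465 · 361 / 13.69
  = 344.03
Adjust for 72% response: 344.03 / 0.72 = 477.82.
Round up → n = 478.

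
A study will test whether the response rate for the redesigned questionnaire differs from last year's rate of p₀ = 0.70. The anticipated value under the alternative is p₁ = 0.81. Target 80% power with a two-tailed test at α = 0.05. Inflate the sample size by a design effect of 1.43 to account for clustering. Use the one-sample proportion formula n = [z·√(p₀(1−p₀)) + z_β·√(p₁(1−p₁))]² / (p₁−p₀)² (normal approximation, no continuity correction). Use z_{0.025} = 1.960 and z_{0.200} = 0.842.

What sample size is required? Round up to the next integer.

n = [z_{α/2}·√(p₀q₀) + z_β·√(p₁q₁)]² / (p₁ − p₀)²
  = [1.960·√(0.70·0.30) + 0.842·√(0.81·0.19)]² / (0.11)²
  = [1.960·0.4583 + 0.842·0.3923]² / 0.0121
  = [1.2285]² / 0.0121
  = 124.73
Design effect: 1.43 × 124.73 = 178.36.
Round up → n = 179.

n = 179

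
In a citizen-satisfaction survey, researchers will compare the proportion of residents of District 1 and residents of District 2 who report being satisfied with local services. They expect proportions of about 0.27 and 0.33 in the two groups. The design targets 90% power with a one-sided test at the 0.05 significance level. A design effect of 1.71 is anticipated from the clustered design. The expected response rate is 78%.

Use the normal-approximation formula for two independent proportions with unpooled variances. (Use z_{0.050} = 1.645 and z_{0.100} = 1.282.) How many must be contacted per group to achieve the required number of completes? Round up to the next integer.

n = (z_α + z_β)² · [p₁(1−p₁) + p₂(1−p₂)] / (p₁ − p₂)²
  = (1.645 + 1.282)² · (0.27·0.73 + 0.33·0.67) / (-0.06)²
  = (2.927)² · (0.1971 + 0.2211) / 0.0036
  = 8.5673 · 0.4182 / 0.0036
  = 995.24
Design effect: 1.71 × 995.24 = 1701.86.
Adjust for 78% response: 1701.86 / 0.78 = 2181.87.
Round up → n = 2182 per group.

n = 2182 per group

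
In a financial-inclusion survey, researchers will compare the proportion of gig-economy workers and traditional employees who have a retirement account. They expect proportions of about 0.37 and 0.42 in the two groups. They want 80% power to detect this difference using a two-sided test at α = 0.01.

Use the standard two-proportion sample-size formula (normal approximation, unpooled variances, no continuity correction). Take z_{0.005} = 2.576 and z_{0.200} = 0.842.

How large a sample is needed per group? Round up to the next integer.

n = 2228 per group

n = (z_{α/2} + z_β)² · [p₁(1−p₁) + p₂(1−p₂)] / (p₁ − p₂)²
  = (2.576 + 0.842)² · (0.37·0.63 + 0.42·0.58) / (-0.05)²
  = (3.418)² · (0.2331 + 0.2436) / 0.0025
  = 11.6827 · 0.4767 / 0.0025
  = 2227.66
Round up → n = 2228 per group.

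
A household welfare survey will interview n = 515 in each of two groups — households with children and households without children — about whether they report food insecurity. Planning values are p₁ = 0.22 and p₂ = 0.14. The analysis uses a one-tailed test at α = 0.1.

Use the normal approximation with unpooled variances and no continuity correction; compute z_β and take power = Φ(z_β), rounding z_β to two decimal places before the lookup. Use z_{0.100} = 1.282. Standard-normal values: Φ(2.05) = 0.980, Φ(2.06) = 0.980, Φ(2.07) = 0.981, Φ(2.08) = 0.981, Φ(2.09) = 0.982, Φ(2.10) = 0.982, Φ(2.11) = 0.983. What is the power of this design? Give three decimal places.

z_β = |p₁−p₂|·√(n/[p₁q₁+p₂q₂]) − z_α
    = 0.08 · √(515/0.2920) − 1.282
    = 0.08 · 41.9964 − 1.282
    = 3.3597 − 1.282 = 2.0777 → 2.08
Power = Φ(2.08) = 0.981.

Power ≈ 0.981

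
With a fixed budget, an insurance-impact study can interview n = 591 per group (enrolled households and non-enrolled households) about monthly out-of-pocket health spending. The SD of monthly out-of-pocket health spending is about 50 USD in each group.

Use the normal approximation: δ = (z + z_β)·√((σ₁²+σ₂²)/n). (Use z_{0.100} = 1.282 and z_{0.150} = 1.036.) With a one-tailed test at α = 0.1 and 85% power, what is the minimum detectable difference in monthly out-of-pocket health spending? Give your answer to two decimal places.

Minimum detectable difference ≈ 6.74 USD

δ = (z_α + z_β) · √((σ₁²+σ₂²)/n)
  = (1.282 + 1.036) · √(5000/591)
  = 2.318 · √8.4602
  = 2.318 · 2.9086
  = 6.7422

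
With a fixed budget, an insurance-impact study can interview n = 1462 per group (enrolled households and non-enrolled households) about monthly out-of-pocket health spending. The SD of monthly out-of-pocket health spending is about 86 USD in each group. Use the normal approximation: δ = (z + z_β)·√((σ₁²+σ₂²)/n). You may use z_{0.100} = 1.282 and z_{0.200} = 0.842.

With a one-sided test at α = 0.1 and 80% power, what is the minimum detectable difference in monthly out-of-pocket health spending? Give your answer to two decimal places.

δ = (z_α + z_β) · √((σ₁²+σ₂²)/n)
  = (1.282 + 0.842) · √(14792/1462)
  = 2.124 · √10.1176
  = 2.124 · 3.1808
  = 6.7561

Minimum detectable difference ≈ 6.76 USD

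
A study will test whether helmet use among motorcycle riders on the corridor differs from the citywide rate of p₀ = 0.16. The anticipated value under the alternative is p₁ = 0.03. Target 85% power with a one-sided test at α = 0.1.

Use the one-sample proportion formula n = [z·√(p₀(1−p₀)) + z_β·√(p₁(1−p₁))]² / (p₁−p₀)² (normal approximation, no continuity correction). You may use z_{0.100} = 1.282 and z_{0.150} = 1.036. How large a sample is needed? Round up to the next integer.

n = [z_α·√(p₀q₀) + z_β·√(p₁q₁)]² / (p₁ − p₀)²
  = [1.282·√(0.16·0.84) + 1.036·√(0.03·0.97)]² / (-0.13)²
  = [1.282·0.3666 + 1.036·0.1706]² / 0.0169
  = [0.6467]² / 0.0169
  = 24.75
Round up → n = 25.

n = 25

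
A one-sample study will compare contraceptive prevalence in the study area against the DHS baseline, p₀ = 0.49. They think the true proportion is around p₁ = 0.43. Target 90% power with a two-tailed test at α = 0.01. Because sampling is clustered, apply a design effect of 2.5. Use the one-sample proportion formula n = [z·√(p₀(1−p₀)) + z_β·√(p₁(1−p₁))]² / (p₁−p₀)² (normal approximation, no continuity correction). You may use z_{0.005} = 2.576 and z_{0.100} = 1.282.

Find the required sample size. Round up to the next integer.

n = 2567

n = [z_{α/2}·√(p₀q₀) + z_β·√(p₁q₁)]² / (p₁ − p₀)²
  = [2.576·√(0.49·0.51) + 1.282·√(0.43·0.57)]² / (-0.06)²
  = [2.576·0.4999 + 1.282·0.4951]² / 0.0036
  = [1.9224]² / 0.0036
  = 1026.59
Design effect: 2.5 × 1026.59 = 2566.48.
Round up → n = 2567.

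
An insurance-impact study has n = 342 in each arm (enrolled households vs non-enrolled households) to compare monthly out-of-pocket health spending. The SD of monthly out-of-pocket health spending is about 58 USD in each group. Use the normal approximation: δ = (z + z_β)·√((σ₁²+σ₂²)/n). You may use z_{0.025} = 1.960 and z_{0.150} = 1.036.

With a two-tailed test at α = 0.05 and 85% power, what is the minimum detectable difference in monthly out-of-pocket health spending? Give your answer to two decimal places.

δ = (z_{α/2} + z_β) · √((σ₁²+σ₂²)/n)
  = (1.960 + 1.036) · √(6728/342)
  = 2.996 · √19.6725
  = 2.996 · 4.4354
  = 13.2884

Minimum detectable difference ≈ 13.29 USD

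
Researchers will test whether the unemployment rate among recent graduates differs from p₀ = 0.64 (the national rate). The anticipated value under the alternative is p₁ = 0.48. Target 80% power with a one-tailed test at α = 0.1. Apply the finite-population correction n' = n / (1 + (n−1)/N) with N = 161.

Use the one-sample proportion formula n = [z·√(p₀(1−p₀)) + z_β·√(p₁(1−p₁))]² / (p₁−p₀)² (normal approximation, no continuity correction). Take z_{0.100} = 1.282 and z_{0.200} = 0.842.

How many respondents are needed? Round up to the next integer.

n = [z_α·√(p₀q₀) + z_β·√(p₁q₁)]² / (p₁ − p₀)²
  = [1.282·√(0.64·0.36) + 0.842·√(0.48·0.52)]² / (-0.16)²
  = [1.282·0.4800 + 0.842·0.4996]² / 0.0256
  = [1.0360]² / 0.0256
  = 41.93
Finite-population correction (N = 161): 41.93 / (1 + (41.93 − 1)/161) = 33.43.
Round up → n = 34.

n = 34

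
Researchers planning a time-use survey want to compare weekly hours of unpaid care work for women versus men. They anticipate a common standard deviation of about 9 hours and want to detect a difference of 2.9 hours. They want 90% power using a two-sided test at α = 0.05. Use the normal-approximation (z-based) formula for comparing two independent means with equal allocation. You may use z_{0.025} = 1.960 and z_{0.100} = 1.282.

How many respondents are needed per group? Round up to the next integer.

n = (z_{α/2} + z_β)² · (σ₁² + σ₂²) / δ²
  = (1.960 + 1.282)² · (2·9² = 162) / 2.9²
  = 10.5106 · 162 / 8.41
  = 202.46
Round up → n = 203 per group.

n = 203 per group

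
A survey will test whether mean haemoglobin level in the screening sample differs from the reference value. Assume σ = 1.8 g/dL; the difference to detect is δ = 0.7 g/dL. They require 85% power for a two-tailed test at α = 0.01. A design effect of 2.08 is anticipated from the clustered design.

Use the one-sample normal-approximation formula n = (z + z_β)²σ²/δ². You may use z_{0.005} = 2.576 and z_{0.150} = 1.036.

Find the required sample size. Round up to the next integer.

n = 180

n = (z_{α/2} + z_β)² · σ² / δ²
  = (2.576 + 1.036)² · 1.8² / 0.7²
  = 13.0465 · 3.24 / 0.49
  = 86.27
Design effect: 2.08 × 86.27 = 179.44.
Round up → n = 180.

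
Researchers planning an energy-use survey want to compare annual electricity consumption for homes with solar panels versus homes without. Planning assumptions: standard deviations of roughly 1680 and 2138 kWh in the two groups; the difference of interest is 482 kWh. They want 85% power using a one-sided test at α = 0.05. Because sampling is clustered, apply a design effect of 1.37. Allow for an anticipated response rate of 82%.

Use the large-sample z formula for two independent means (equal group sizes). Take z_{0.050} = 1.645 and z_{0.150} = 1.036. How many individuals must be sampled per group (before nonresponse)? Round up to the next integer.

n = (z_α + z_β)² · (σ₁² + σ₂²) / δ²
  = (1.645 + 1.036)² · (1680² + 2138² = 7393444) / 482²
  = 7.1878 · 7393444 / 232324
  = 228.74
Design effect: 1.37 × 228.74 = 313.38.
Adjust for 82% response: 313.38 / 0.82 = 382.17.
Round up → n = 383 per group.

n = 383 per group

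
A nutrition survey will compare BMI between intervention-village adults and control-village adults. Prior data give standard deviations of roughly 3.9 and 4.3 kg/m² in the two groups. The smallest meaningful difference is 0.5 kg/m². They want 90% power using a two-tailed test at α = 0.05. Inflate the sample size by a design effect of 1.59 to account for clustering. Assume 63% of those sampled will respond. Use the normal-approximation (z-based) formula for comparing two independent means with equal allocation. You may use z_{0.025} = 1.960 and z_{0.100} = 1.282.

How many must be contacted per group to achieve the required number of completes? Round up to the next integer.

n = (z_{α/2} + z_β)² · (σ₁² + σ₂²) / δ²
  = (1.960 + 1.282)² · (3.9² + 4.3² = 33.7) / 0.5²
  = 10.5106 · 33.7 / 0.25
  = 1416.82
Design effect: 1.59 × 1416.82 = 2252.75.
Adjust for 63% response: 2252.75 / 0.63 = 3575.79.
Round up → n = 3576 per group.

n = 3576 per group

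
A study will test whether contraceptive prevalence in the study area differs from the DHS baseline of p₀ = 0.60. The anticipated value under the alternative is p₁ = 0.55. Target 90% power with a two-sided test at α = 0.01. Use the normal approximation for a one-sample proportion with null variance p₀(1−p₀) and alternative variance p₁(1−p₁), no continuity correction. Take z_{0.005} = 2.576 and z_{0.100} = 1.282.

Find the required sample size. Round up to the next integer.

n = [z_{α/2}·√(p₀q₀) + z_β·√(p₁q₁)]² / (p₁ − p₀)²
  = [2.576·√(0.60·0.40) + 1.282·√(0.55·0.45)]² / (-0.05)²
  = [2.576·0.4899 + 1.282·0.4975]² / 0.0025
  = [1.8998]² / 0.0025
  = 1443.64
Round up → n = 1444.

n = 1444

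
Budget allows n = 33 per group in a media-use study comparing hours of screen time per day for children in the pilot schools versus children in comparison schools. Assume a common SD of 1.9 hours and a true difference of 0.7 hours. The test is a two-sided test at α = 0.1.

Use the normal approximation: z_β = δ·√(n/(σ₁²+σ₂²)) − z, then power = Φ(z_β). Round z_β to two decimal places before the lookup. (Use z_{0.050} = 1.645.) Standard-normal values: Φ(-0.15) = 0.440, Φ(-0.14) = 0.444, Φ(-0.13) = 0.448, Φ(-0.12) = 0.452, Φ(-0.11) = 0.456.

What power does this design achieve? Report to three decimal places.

z_β = δ·√(n/(σ₁²+σ₂²)) − z_{α/2}
    = 0.7 · √(33/7.22) − 1.645
    = 0.7 · 2.13790 − 1.645
    = 1.4965 − 1.645 = -0.1485 → -0.15
Power = Φ(-0.15) = 0.440.

Power ≈ 0.440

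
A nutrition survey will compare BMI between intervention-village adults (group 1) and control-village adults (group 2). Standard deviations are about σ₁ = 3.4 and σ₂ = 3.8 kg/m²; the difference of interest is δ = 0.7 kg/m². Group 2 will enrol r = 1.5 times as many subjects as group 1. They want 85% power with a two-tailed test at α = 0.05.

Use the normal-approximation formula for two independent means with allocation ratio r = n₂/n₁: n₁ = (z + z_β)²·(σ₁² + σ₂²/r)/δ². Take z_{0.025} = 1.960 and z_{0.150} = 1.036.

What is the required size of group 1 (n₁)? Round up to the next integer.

n₁ = (z_{α/2} + z_β)² · (σ₁² + σ₂²/r) / δ²
   = (1.960 + 1.036)² · (3.4² + 3.8²/1.5) / 0.7²
   = 8.9760 · (11.56 + 9.6267) / 0.49
   = 8.9760 · 21.1867 / 0.49
   = 388.11
Round up → n₁ = 389; n₂ = r·n₁ = 1.5 × 389 = 584.

n₁ = 389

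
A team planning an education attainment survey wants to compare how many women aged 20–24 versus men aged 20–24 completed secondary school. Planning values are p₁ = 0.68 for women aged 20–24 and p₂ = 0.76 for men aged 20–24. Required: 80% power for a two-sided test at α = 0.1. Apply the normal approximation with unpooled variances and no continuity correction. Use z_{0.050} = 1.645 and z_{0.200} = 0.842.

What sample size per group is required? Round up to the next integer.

n = 387 per group

n = (z_{α/2} + z_β)² · [p₁(1−p₁) + p₂(1−p₂)] / (p₁ − p₂)²
  = (1.645 + 0.842)² · (0.68·0.32 + 0.76·0.24) / (-0.08)²
  = (2.487)² · (0.2176 + 0.1824) / 0.0064
  = 6.1852 · 0.4000 / 0.0064
  = 386.57
Round up → n = 387 per group.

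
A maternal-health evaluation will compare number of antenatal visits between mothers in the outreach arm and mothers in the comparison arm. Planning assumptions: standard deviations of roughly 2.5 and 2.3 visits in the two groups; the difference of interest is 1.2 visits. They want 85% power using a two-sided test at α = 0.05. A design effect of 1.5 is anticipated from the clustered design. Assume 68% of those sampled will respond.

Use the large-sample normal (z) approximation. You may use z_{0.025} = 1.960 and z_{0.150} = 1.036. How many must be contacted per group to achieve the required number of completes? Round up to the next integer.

n = 159 per group

n = (z_{α/2} + z_β)² · (σ₁² + σ₂²) / δ²
  = (1.960 + 1.036)² · (2.5² + 2.3² = 11.54) / 1.2²
  = 8.9760 · 11.54 / 1.44
  = 71.93
Design effect: 1.5 × 71.93 = 107.90.
Adjust for 68% response: 107.90 / 0.68 = 158.68.
Round up → n = 159 per group.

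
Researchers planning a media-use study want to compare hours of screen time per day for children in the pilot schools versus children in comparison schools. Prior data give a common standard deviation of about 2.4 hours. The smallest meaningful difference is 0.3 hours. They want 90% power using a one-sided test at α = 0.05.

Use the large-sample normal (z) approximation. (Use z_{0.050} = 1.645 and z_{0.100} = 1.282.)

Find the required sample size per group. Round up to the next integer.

n = 1097 per group

n = (z_α + z_β)² · (σ₁² + σ₂²) / δ²
  = (1.645 + 1.282)² · (2·2.4² = 11.52) / 0.3²
  = 8.5673 · 11.52 / 0.09
  = 1096.62
Round up → n = 1097 per group.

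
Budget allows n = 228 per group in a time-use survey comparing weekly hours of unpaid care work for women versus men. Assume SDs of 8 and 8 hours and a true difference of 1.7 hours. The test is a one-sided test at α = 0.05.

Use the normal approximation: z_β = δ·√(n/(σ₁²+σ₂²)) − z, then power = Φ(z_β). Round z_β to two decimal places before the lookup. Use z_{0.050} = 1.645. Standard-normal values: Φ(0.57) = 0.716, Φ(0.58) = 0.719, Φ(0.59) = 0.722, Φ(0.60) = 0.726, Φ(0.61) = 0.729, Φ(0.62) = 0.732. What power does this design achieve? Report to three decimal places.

z_β = δ·√(n/(σ₁²+σ₂²)) − z_α
    = 1.7 · √(228/128) − 1.645
    = 1.7 · 1.33463 − 1.645
    = 2.2689 − 1.645 = 0.6239 → 0.62
Power = Φ(0.62) = 0.732.

Power ≈ 0.732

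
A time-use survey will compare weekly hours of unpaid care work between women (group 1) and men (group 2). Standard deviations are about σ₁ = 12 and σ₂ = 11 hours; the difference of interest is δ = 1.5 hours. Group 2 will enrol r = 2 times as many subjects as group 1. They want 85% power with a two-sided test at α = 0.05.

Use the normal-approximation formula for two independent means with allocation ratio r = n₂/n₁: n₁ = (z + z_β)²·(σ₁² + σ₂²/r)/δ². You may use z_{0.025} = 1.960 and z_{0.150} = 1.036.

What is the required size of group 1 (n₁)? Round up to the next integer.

n₁ = 816

n₁ = (z_{α/2} + z_β)² · (σ₁² + σ₂²/r) / δ²
   = (1.960 + 1.036)² · (12² + 11²/2) / 1.5²
   = 8.9760 · (144 + 60.5) / 2.25
   = 8.9760 · 204.5 / 2.25
   = 815.82
Round up → n₁ = 816; n₂ = r·n₁ = 2 × 816 = 1632.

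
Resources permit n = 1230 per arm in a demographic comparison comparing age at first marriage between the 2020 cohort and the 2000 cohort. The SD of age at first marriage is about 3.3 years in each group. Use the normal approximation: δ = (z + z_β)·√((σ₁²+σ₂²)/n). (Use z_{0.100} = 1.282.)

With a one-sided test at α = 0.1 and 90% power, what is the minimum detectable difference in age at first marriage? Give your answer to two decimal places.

δ = (z_α + z_β) · √((σ₁²+σ₂²)/n)
  = (1.282 + 1.282) · √(21.78/1230)
  = 2.564 · √0.01771
  = 2.564 · 0.1331
  = 0.3412

Minimum detectable difference ≈ 0.34 years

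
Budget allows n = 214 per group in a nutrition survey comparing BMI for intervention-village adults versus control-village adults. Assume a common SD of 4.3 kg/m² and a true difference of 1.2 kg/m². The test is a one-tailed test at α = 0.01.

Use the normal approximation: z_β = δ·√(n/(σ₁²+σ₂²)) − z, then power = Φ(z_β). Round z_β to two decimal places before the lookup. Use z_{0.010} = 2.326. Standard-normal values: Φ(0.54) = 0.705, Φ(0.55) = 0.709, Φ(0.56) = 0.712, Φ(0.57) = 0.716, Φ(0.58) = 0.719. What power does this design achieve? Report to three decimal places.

z_β = δ·√(n/(σ₁²+σ₂²)) − z_α
    = 1.2 · √(214/36.98) − 2.326
    = 1.2 · 2.40560 − 2.326
    = 2.8867 − 2.326 = 0.5607 → 0.56
Power = Φ(0.56) = 0.712.

Power ≈ 0.712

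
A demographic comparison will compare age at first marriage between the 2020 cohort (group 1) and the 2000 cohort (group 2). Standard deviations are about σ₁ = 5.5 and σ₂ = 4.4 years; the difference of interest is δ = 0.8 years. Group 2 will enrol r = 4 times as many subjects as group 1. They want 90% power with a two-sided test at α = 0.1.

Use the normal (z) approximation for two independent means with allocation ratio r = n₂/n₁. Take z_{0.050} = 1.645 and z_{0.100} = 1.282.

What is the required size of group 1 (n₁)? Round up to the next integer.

n₁ = (z_{α/2} + z_β)² · (σ₁² + σ₂²/r) / δ²
   = (1.645 + 1.282)² · (5.5² + 4.4²/4) / 0.8²
   = 8.5673 · (30.25 + 4.84) / 0.64
   = 8.5673 · 35.09 / 0.64
   = 469.73
Round up → n₁ = 470; n₂ = r·n₁ = 4 × 470 = 1880.

n₁ = 470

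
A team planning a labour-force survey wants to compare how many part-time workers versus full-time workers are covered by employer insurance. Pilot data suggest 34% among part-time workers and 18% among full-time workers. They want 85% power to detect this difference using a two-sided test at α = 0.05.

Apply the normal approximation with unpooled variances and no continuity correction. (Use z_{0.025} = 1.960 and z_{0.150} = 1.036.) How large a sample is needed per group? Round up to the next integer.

n = (z_{α/2} + z_β)² · [p₁(1−p₁) + p₂(1−p₂)] / (p₁ − p₂)²
  = (1.960 + 1.036)² · (0.34·0.66 + 0.18·0.82) / (0.16)²
  = (2.996)² · (0.2244 + 0.1476) / 0.0256
  = 8.9760 · 0.3720 / 0.0256
  = 130.43
Round up → n = 131 per group.

n = 131 per group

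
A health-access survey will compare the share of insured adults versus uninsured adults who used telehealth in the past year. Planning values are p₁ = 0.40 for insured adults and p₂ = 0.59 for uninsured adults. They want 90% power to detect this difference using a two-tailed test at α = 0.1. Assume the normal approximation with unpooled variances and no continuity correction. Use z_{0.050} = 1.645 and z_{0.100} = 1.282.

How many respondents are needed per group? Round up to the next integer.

n = 115 per group

n = (z_{α/2} + z_β)² · [p₁(1−p₁) + p₂(1−p₂)] / (p₁ − p₂)²
  = (1.645 + 1.282)² · (0.40·0.60 + 0.59·0.41) / (-0.19)²
  = (2.927)² · (0.2400 + 0.2419) / 0.0361
  = 8.5673 · 0.4819 / 0.0361
  = 114.37
Round up → n = 115 per group.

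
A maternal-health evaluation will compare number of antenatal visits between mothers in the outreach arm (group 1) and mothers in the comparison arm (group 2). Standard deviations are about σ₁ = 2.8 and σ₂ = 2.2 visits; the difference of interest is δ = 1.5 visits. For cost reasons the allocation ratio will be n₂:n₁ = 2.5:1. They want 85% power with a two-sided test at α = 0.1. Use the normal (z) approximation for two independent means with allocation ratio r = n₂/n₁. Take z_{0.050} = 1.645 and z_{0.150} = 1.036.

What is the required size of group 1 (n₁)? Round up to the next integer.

n₁ = (z_{α/2} + z_β)² · (σ₁² + σ₂²/r) / δ²
   = (1.645 + 1.036)² · (2.8² + 2.2²/2.5) / 1.5²
   = 7.1878 · (7.84 + 1.936) / 2.25
   = 7.1878 · 9.776 / 2.25
   = 31.23
Round up → n₁ = 32; n₂ = r·n₁ = 2.5 × 32 = 80.

n₁ = 32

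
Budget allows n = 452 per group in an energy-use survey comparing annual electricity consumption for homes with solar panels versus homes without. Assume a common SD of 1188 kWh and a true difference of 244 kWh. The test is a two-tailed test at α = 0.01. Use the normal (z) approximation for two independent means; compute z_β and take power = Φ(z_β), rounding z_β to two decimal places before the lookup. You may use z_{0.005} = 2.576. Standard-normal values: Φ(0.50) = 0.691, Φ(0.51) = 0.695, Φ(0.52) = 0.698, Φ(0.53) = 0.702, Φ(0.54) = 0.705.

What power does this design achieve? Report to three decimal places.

Power ≈ 0.695

z_β = δ·√(n/(σ₁²+σ₂²)) − z_{α/2}
    = 244 · √(452/2822688) − 2.576
    = 244 · 0.01265 − 2.576
    = 3.0876 − 2.576 = 0.5116 → 0.51
Power = Φ(0.51) = 0.695.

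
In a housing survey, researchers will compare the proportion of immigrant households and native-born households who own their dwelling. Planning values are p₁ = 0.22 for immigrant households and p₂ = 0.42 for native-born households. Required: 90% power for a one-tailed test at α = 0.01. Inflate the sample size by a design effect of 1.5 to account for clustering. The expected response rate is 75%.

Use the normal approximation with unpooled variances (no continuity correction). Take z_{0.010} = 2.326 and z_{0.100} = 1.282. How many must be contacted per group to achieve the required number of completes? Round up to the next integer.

n = (z_α + z_β)² · [p₁(1−p₁) + p₂(1−p₂)] / (p₁ − p₂)²
  = (2.326 + 1.282)² · (0.22·0.78 + 0.42·0.58) / (-0.20)²
  = (3.608)² · (0.1716 + 0.2436) / 0.0400
  = 13.0177 · 0.4152 / 0.0400
  = 135.12
Design effect: 1.5 × 135.12 = 202.69.
Adjust for 75% response: 202.69 / 0.75 = 270.25.
Round up → n = 271 per group.

n = 271 per group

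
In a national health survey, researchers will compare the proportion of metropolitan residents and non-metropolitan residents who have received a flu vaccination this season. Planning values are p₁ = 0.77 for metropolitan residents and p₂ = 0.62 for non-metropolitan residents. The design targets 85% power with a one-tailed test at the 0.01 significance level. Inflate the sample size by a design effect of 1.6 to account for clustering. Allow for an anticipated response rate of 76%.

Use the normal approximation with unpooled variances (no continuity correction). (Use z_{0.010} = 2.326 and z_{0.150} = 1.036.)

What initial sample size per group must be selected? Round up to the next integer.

n = 437 per group

n = (z_α + z_β)² · [p₁(1−p₁) + p₂(1−p₂)] / (p₁ − p₂)²
  = (2.326 + 1.036)² · (0.77·0.23 + 0.62·0.38) / (0.15)²
  = (3.362)² · (0.1771 + 0.2356) / 0.0225
  = 11.3030 · 0.4127 / 0.0225
  = 207.32
Design effect: 1.6 × 207.32 = 331.72.
Adjust for 76% response: 331.72 / 0.76 = 436.47.
Round up → n = 437 per group.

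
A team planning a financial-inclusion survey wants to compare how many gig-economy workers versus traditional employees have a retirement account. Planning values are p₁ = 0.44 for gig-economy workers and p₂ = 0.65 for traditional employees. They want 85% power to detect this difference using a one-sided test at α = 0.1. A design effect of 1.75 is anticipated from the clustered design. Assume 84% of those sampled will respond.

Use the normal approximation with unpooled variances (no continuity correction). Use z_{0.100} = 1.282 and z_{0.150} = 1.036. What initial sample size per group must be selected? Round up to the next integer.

n = (z_α + z_β)² · [p₁(1−p₁) + p₂(1−p₂)] / (p₁ − p₂)²
  = (1.282 + 1.036)² · (0.44·0.56 + 0.65·0.35) / (-0.21)²
  = (2.318)² · (0.2464 + 0.2275) / 0.0441
  = 5.3731 · 0.4739 / 0.0441
  = 57.74
Design effect: 1.75 × 57.74 = 101.04.
Adjust for 84% response: 101.04 / 0.84 = 120.29.
Round up → n = 121 per group.

n = 121 per group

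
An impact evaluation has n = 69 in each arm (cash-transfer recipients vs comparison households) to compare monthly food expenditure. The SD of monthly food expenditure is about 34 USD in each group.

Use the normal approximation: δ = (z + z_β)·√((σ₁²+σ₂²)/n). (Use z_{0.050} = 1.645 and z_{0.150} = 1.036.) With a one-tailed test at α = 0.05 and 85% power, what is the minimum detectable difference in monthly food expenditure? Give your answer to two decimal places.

δ = (z_α + z_β) · √((σ₁²+σ₂²)/n)
  = (1.645 + 1.036) · √(2312/69)
  = 2.681 · √33.5072
  = 2.681 · 5.7885
  = 15.5191

Minimum detectable difference ≈ 15.52 USD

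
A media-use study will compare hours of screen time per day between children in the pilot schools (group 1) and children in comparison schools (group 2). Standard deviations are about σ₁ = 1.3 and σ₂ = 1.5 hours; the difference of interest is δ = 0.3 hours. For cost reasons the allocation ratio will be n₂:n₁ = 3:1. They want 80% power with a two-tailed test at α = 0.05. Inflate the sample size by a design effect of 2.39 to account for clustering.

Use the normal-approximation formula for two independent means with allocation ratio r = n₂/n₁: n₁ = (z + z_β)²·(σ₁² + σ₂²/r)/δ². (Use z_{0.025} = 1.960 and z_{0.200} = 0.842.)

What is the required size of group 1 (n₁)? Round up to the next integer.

n₁ = 509

n₁ = (z_{α/2} + z_β)² · (σ₁² + σ₂²/r) / δ²
   = (1.960 + 0.842)² · (1.3² + 1.5²/3) / 0.3²
   = 7.8512 · (1.69 + 0.75) / 0.09
   = 7.8512 · 2.44 / 0.09
   = 212.85
Design effect: 2.39 × 212.85 = 508.72.
Round up → n₁ = 509; n₂ = r·n₁ = 3 × 509 = 1527.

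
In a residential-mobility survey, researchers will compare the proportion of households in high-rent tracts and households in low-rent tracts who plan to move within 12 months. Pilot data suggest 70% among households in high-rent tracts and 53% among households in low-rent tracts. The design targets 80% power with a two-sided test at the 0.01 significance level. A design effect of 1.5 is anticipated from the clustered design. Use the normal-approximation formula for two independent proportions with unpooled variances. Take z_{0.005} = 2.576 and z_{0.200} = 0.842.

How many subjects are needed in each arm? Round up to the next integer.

n = 279 per group

n = (z_{α/2} + z_β)² · [p₁(1−p₁) + p₂(1−p₂)] / (p₁ − p₂)²
  = (2.576 + 0.842)² · (0.70·0.30 + 0.53·0.47) / (0.17)²
  = (3.418)² · (0.2100 + 0.2491) / 0.0289
  = 11.6827 · 0.4591 / 0.0289
  = 185.59
Design effect: 1.5 × 185.59 = 278.38.
Round up → n = 279 per group.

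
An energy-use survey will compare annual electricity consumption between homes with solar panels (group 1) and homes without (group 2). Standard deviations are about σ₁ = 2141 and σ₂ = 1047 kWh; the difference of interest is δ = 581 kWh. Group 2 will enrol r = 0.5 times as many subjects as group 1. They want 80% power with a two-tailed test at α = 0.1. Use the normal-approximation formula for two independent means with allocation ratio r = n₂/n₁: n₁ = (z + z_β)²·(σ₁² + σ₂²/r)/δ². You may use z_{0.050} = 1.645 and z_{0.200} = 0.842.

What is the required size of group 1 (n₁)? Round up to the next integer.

n₁ = 125

n₁ = (z_{α/2} + z_β)² · (σ₁² + σ₂²/r) / δ²
   = (1.645 + 0.842)² · (2141² + 1047²/0.5) / 581²
   = 6.1852 · (4583881 + 2192418) / 337561
   = 6.1852 · 6776299 / 337561
   = 124.16
Round up → n₁ = 125; n₂ = r·n₁ = 0.5 × 125 = 63.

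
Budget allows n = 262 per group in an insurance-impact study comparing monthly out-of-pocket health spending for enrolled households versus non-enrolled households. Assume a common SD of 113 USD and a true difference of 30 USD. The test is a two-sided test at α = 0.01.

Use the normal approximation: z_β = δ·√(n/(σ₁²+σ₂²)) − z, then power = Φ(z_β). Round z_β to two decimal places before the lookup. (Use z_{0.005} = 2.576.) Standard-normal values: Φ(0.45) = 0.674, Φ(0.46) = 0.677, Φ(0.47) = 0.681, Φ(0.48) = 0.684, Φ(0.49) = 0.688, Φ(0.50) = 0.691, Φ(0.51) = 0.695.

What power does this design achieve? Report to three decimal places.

Power ≈ 0.677

z_β = δ·√(n/(σ₁²+σ₂²)) − z_{α/2}
    = 30 · √(262/25538) − 2.576
    = 30 · 0.10129 − 2.576
    = 3.0386 − 2.576 = 0.4626 → 0.46
Power = Φ(0.46) = 0.677.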